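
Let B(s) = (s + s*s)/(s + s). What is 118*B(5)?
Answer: 354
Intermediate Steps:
B(s) = (s + s²)/(2*s) (B(s) = (s + s²)/((2*s)) = (s + s²)*(1/(2*s)) = (s + s²)/(2*s))
118*B(5) = 118*(½ + (½)*5) = 118*(½ + 5/2) = 118*3 = 354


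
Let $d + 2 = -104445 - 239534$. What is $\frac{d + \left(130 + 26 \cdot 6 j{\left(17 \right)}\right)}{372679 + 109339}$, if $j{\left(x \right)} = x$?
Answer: $- \frac{341199}{482018} \approx -0.70786$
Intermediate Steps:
$d = -343981$ ($d = -2 - 343979 = -343981$)
$\frac{d + \left(130 + 26 \cdot 6 j{\left(17 \right)}\right)}{372679 + 109339} = \frac{-343981 + \left(130 + 26 \cdot 6 \cdot 17\right)}{372679 + 109339} = \frac{-343981 + \left(130 + 156 \cdot 17\right)}{482018} = \left(-343981 + \left(130 + 2652\right)\right) \frac{1}{482018} = \left(-343981 + 2782\right) \frac{1}{482018} = \left(-341199\right) \frac{1}{482018} = - \frac{341199}{482018}$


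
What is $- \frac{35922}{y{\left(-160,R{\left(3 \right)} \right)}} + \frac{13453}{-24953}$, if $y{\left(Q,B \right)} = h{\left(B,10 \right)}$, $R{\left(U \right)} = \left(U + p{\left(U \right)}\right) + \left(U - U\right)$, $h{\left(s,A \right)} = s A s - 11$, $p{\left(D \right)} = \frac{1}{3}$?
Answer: $- \frac{8079376147}{22482653} \approx -359.36$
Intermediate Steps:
$p{\left(D \right)} = \frac{1}{3}$
$h{\left(s,A \right)} = -11 + A s^{2}$ ($h{\left(s,A \right)} = A s s - 11 = A s^{2} - 11 = -11 + A s^{2}$)
$R{\left(U \right)} = \frac{1}{3} + U$ ($R{\left(U \right)} = \left(U + \frac{1}{3}\right) + \left(U - U\right) = \left(\frac{1}{3} + U\right) + 0 = \frac{1}{3} + U$)
$y{\left(Q,B \right)} = -11 + 10 B^{2}$
$- \frac{35922}{y{\left(-160,R{\left(3 \right)} \right)}} + \frac{13453}{-24953} = - \frac{35922}{-11 + 10 \left(\frac{1}{3} + 3\right)^{2}} + \frac{13453}{-24953} = - \frac{35922}{-11 + 10 \left(\frac{10}{3}\right)^{2}} + 13453 \left(- \frac{1}{24953}\right) = - \frac{35922}{-11 + 10 \cdot \frac{100}{9}} - \frac{13453}{24953} = - \frac{35922}{-11 + \frac{1000}{9}} - \frac{13453}{24953} = - \frac{35922}{\frac{901}{9}} - \frac{13453}{24953} = \left(-35922\right) \frac{9}{901} - \frac{13453}{24953} = - \frac{323298}{901} - \frac{13453}{24953} = - \frac{8079376147}{22482653}$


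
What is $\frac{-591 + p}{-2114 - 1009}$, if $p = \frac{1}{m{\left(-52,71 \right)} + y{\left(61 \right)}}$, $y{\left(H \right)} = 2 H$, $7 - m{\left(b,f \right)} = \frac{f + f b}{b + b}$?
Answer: $\frac{5788741}{30589785} \approx 0.18924$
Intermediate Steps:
$m{\left(b,f \right)} = 7 - \frac{f + b f}{2 b}$ ($m{\left(b,f \right)} = 7 - \frac{f + f b}{b + b} = 7 - \frac{f + b f}{2 b}$)
$p = \frac{104}{9795}$ ($p = \frac{1}{\left(7 - \frac{71}{2} - \frac{71}{2 \left(-52\right)}\right) + 2 \cdot 61} = \frac{1}{\left(7 - \frac{71}{2} - \frac{71}{2} \left(- \frac{1}{52}\right)\right) + 122} = \frac{1}{\left(7 - \frac{71}{2} + \frac{71}{104}\right) + 122} = \frac{1}{- \frac{2893}{104} + 122} = \frac{1}{\frac{9795}{104}} = \frac{104}{9795} \approx 0.010618$)
$\frac{-591 + p}{-2114 - 1009} = \frac{-591 + \frac{104}{9795}}{-2114 - 1009} = - \frac{5788741}{9795 \left(-3123\right)} = \left(- \frac{5788741}{9795}\right) \left(- \frac{1}{3123}\right) = \frac{5788741}{30589785}$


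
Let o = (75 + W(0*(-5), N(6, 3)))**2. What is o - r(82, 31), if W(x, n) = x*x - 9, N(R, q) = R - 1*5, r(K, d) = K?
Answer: 4274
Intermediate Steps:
N(R, q) = -5 + R (N(R, q) = R - 5 = -5 + R)
W(x, n) = -9 + x**2 (W(x, n) = x**2 - 9 = -9 + x**2)
o = 4356 (o = (75 + (-9 + (0*(-5))**2))**2 = (75 + (-9 + 0**2))**2 = (75 + (-9 + 0))**2 = (75 - 9)**2 = 66**2 = 4356)
o - r(82, 31) = 4356 - 1*82 = 4356 - 82 = 4274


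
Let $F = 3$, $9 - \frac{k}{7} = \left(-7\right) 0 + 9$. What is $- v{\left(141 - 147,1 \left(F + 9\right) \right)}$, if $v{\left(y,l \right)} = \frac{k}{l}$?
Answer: $0$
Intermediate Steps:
$k = 0$ ($k = 63 - 7 \left(\left(-7\right) 0 + 9\right) = 63 - 7 \left(0 + 9\right) = 63 - 63 = 0$)
$v{\left(y,l \right)} = 0$ ($v{\left(y,l \right)} = \frac{0}{l} = 0$)
$- v{\left(141 - 147,1 \left(F + 9\right) \right)} = \left(-1\right) 0 = 0$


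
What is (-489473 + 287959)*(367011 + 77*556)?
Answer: -82585072022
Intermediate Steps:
(-489473 + 287959)*(367011 + 77*556) = -201514*(367011 + 42812) = -201514*409823 = -82585072022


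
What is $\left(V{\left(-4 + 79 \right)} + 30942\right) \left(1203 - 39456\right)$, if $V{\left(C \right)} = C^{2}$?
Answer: $-1398797451$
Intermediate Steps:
$\left(V{\left(-4 + 79 \right)} + 30942\right) \left(1203 - 39456\right) = \left(\left(-4 + 79\right)^{2} + 30942\right) \left(1203 - 39456\right) = \left(75^{2} + 30942\right) \left(-38253\right) = \left(5625 + 30942\right) \left(-38253\right) = 36567 \left(-38253\right) = -1398797451$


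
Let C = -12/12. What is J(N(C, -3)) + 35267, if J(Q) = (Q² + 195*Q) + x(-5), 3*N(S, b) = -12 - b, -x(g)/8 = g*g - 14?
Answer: 34603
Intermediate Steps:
x(g) = 112 - 8*g² (x(g) = -8*(g*g - 14) = -8*(g² - 14) = -8*(-14 + g²) = 112 - 8*g²)
C = -1 (C = -12*1/12 = -1)
N(S, b) = -4 - b/3 (N(S, b) = (-12 - b)/3 = -4 - b/3)
J(Q) = -88 + Q² + 195*Q (J(Q) = (Q² + 195*Q) + (112 - 8*(-5)²) = (Q² + 195*Q) + (112 - 8*25) = (Q² + 195*Q) + (112 - 200) = (Q² + 195*Q) - 88 = -88 + Q² + 195*Q)
J(N(C, -3)) + 35267 = (-88 + (-4 - ⅓*(-3))² + 195*(-4 - ⅓*(-3))) + 35267 = (-88 + (-4 + 1)² + 195*(-4 + 1)) + 35267 = (-88 + (-3)² + 195*(-3)) + 35267 = (-88 + 9 - 585) + 35267 = -664 + 35267 = 34603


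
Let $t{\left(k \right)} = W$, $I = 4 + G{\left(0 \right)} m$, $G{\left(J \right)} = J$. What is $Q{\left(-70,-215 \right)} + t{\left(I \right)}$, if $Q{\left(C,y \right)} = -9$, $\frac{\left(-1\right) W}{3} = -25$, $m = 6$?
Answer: $66$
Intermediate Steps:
$I = 4$ ($I = 4 + 0 \cdot 6 = 4 + 0 = 4$)
$W = 75$ ($W = \left(-3\right) \left(-25\right) = 75$)
$t{\left(k \right)} = 75$
$Q{\left(-70,-215 \right)} + t{\left(I \right)} = -9 + 75 = 66$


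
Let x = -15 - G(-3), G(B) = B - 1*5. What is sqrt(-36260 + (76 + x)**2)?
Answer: I*sqrt(31499) ≈ 177.48*I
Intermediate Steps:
G(B) = -5 + B (G(B) = B - 5 = -5 + B)
x = -7 (x = -15 - (-5 - 3) = -15 - 1*(-8) = -15 + 8 = -7)
sqrt(-36260 + (76 + x)**2) = sqrt(-36260 + (76 - 7)**2) = sqrt(-36260 + 69**2) = sqrt(-36260 + 4761) = sqrt(-31499) = I*sqrt(31499)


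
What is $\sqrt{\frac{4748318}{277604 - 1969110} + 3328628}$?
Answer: $\frac{5 \sqrt{95238375969755877}}{845753} \approx 1824.5$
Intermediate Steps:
$\sqrt{\frac{4748318}{277604 - 1969110} + 3328628} = \sqrt{\frac{4748318}{-1691506} + 3328628} = \sqrt{4748318 \left(- \frac{1}{1691506}\right) + 3328628} = \sqrt{- \frac{2374159}{845753} + 3328628} = \sqrt{\frac{2815194742725}{845753}} = \frac{5 \sqrt{95238375969755877}}{845753}$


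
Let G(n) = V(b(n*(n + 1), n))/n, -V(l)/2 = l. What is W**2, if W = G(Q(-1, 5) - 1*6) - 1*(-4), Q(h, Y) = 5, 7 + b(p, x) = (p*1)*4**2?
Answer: 100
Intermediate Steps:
b(p, x) = -7 + 16*p (b(p, x) = -7 + (p*1)*4**2 = -7 + p*16 = -7 + 16*p)
V(l) = -2*l
G(n) = (14 - 32*n*(1 + n))/n (G(n) = (-2*(-7 + 16*(n*(n + 1))))/n = (-2*(-7 + 16*(n*(1 + n))))/n = (-2*(-7 + 16*n*(1 + n)))/n = (14 - 32*n*(1 + n))/n)
W = -10 (W = (-32 - 32*(5 - 1*6) + 14/(5 - 1*6)) - 1*(-4) = (-32 - 32*(5 - 6) + 14/(5 - 6)) + 4 = (-32 - 32*(-1) + 14/(-1)) + 4 = (-32 + 32 + 14*(-1)) + 4 = (-32 + 32 - 14) + 4 = -14 + 4 = -10)
W**2 = (-10)**2 = 100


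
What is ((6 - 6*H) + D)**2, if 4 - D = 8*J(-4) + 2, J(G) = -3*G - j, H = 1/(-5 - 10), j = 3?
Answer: 101124/25 ≈ 4045.0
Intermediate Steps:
H = -1/15 (H = 1/(-15) = -1/15 ≈ -0.066667)
J(G) = -3 - 3*G (J(G) = -3*G - 1*3 = -3*G - 3 = -3 - 3*G)
D = -70 (D = 4 - (8*(-3 - 3*(-4)) + 2) = 4 - (8*(-3 + 12) + 2) = 4 - (8*9 + 2) = 4 - (72 + 2) = 4 - 1*74 = 4 - 74 = -70)
((6 - 6*H) + D)**2 = ((6 - 6*(-1/15)) - 70)**2 = ((6 + 2/5) - 70)**2 = (32/5 - 70)**2 = (-318/5)**2 = 101124/25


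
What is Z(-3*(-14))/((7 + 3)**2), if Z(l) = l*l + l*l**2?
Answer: 18963/25 ≈ 758.52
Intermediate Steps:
Z(l) = l**2 + l**3
Z(-3*(-14))/((7 + 3)**2) = ((-3*(-14))**2*(1 - 3*(-14)))/((7 + 3)**2) = (42**2*(1 + 42))/(10**2) = (1764*43)/100 = 75852*(1/100) = 18963/25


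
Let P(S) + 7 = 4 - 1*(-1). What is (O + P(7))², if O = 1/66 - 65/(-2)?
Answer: 1014049/1089 ≈ 931.17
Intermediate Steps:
P(S) = -2 (P(S) = -7 + (4 - 1*(-1)) = -7 + (4 + 1) = -7 + 5 = -2)
O = 1073/33 (O = 1*(1/66) - 65*(-½) = 1/66 + 65/2 = 1073/33 ≈ 32.515)
(O + P(7))² = (1073/33 - 2)² = (1007/33)² = 1014049/1089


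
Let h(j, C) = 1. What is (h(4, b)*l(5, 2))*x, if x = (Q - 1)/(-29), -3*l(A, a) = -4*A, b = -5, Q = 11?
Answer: -200/87 ≈ -2.2989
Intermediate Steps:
l(A, a) = 4*A/3 (l(A, a) = -(-4)*A/3 = 4*A/3)
x = -10/29 (x = (11 - 1)/(-29) = 10*(-1/29) = -10/29 ≈ -0.34483)
(h(4, b)*l(5, 2))*x = (1*((4/3)*5))*(-10/29) = (1*(20/3))*(-10/29) = (20/3)*(-10/29) = -200/87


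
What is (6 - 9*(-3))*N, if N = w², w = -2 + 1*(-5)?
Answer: 1617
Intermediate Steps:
w = -7 (w = -2 - 5 = -7)
N = 49 (N = (-7)² = 49)
(6 - 9*(-3))*N = (6 - 9*(-3))*49 = (6 + 27)*49 = 33*49 = 1617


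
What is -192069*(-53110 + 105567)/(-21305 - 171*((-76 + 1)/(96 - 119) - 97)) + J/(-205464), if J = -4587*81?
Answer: 15870969473620203/8310265432 ≈ 1.9098e+6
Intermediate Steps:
J = -371547
-192069*(-53110 + 105567)/(-21305 - 171*((-76 + 1)/(96 - 119) - 97)) + J/(-205464) = -192069*(-53110 + 105567)/(-21305 - 171*((-76 + 1)/(96 - 119) - 97)) - 371547/(-205464) = -192069*52457/(-21305 - 171*(-75/(-23) - 97)) - 371547*(-1/205464) = -192069*52457/(-21305 - 171*(-75*(-1/23) - 97)) + 123849/68488 = -192069*52457/(-21305 - 171*(75/23 - 97)) + 123849/68488 = -192069*52457/(-21305 - 171*(-2156/23)) + 123849/68488 = -192069*52457/(-21305 + 368676/23) + 123849/68488 = -192069/((-121339/23*1/52457)) + 123849/68488 = -192069/(-121339/1206511) + 123849/68488 = -192069*(-1206511/121339) + 123849/68488 = 231733361259/121339 + 123849/68488 = 15870969473620203/8310265432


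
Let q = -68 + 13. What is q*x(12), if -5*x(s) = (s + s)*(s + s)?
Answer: 6336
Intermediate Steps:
x(s) = -4*s**2/5 (x(s) = -(s + s)*(s + s)/5 = -2*s*2*s/5 = -4*s**2/5)
q = -55
q*x(12) = -(-44)*12**2 = -(-44)*144 = -55*(-576/5) = 6336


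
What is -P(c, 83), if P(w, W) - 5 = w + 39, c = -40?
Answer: -4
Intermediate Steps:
P(w, W) = 44 + w (P(w, W) = 5 + (w + 39) = 5 + (39 + w) = 44 + w)
-P(c, 83) = -(44 - 40) = -1*4 = -4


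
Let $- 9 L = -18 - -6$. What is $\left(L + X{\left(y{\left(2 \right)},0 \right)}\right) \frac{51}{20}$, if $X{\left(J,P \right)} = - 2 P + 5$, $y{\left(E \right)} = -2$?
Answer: $\frac{323}{20} \approx 16.15$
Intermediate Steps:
$X{\left(J,P \right)} = 5 - 2 P$
$L = \frac{4}{3}$ ($L = - \frac{-18 - -6}{9} = - \frac{-18 + 6}{9} = \left(- \frac{1}{9}\right) \left(-12\right) = \frac{4}{3} \approx 1.3333$)
$\left(L + X{\left(y{\left(2 \right)},0 \right)}\right) \frac{51}{20} = \left(\frac{4}{3} + \left(5 - 0\right)\right) \frac{51}{20} = \left(\frac{4}{3} + \left(5 + 0\right)\right) 51 \cdot \frac{1}{20} = \left(\frac{4}{3} + 5\right) \frac{51}{20} = \frac{19}{3} \cdot \frac{51}{20} = \frac{323}{20}$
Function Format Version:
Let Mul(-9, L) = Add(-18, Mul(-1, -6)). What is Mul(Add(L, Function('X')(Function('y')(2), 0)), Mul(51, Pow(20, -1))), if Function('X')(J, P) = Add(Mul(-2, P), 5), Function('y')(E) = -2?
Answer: Rational(323, 20) ≈ 16.150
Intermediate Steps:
Function('X')(J, P) = Add(5, Mul(-2, P))
L = Rational(4, 3) (L = Mul(Rational(-1, 9), Add(-18, Mul(-1, -6))) = Mul(Rational(-1, 9), Add(-18, 6)) = Mul(Rational(-1, 9), -12) = Rational(4, 3) ≈ 1.3333)
Mul(Add(L, Function('X')(Function('y')(2), 0)), Mul(51, Pow(20, -1))) = Mul(Add(Rational(4, 3), Add(5, Mul(-2, 0))), Mul(51, Pow(20, -1))) = Mul(Add(Rational(4, 3), Add(5, 0)), Mul(51, Rational(1, 20))) = Mul(Add(Rational(4, 3), 5), Rational(51, 20)) = Mul(Rational(19, 3), Rational(51, 20)) = Rational(323, 20)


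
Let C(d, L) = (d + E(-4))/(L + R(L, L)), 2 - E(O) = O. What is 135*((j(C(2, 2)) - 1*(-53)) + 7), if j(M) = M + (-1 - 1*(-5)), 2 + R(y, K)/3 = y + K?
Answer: 8775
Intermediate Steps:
E(O) = 2 - O
R(y, K) = -6 + 3*K + 3*y (R(y, K) = -6 + 3*(y + K) = -6 + 3*(K + y) = -6 + (3*K + 3*y) = -6 + 3*K + 3*y)
C(d, L) = (6 + d)/(-6 + 7*L) (C(d, L) = (d + (2 - 1*(-4)))/(L + (-6 + 3*L + 3*L)) = (d + (2 + 4))/(L + (-6 + 6*L)) = (d + 6)/(-6 + 7*L) = (6 + d)/(-6 + 7*L))
j(M) = 4 + M (j(M) = M + (-1 + 5) = M + 4 = 4 + M)
135*((j(C(2, 2)) - 1*(-53)) + 7) = 135*(((4 + (6 + 2)/(-6 + 7*2)) - 1*(-53)) + 7) = 135*(((4 + 8/(-6 + 14)) + 53) + 7) = 135*(((4 + 8/8) + 53) + 7) = 135*(((4 + (1/8)*8) + 53) + 7) = 135*(((4 + 1) + 53) + 7) = 135*((5 + 53) + 7) = 135*(58 + 7) = 135*65 = 8775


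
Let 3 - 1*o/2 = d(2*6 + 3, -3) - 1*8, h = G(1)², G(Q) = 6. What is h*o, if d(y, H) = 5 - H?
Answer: 216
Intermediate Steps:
h = 36 (h = 6² = 36)
o = 6 (o = 6 - 2*((5 - 1*(-3)) - 1*8) = 6 - 2*((5 + 3) - 8) = 6 - 2*(8 - 8) = 6 - 2*0 = 6 + 0 = 6)
h*o = 36*6 = 216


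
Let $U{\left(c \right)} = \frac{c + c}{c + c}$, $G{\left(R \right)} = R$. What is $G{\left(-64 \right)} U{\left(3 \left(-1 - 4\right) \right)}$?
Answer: $-64$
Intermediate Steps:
$U{\left(c \right)} = 1$ ($U{\left(c \right)} = \frac{2 c}{2 c} = 2 c \frac{1}{2 c} = 1$)
$G{\left(-64 \right)} U{\left(3 \left(-1 - 4\right) \right)} = \left(-64\right) 1 = -64$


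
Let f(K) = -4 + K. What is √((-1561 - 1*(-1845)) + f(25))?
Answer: √305 ≈ 17.464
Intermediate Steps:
√((-1561 - 1*(-1845)) + f(25)) = √((-1561 - 1*(-1845)) + (-4 + 25)) = √((-1561 + 1845) + 21) = √(284 + 21) = √305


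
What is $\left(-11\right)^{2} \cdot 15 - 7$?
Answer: $1808$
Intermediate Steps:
$\left(-11\right)^{2} \cdot 15 - 7 = 121 \cdot 15 - 7 = 1815 - 7 = 1808$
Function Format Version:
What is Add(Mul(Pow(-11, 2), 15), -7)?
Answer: 1808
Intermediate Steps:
Add(Mul(Pow(-11, 2), 15), -7) = Add(Mul(121, 15), -7) = Add(1815, -7) = 1808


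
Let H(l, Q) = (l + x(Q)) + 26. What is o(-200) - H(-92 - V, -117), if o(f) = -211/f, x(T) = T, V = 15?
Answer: 39811/200 ≈ 199.05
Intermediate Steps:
H(l, Q) = 26 + Q + l (H(l, Q) = (l + Q) + 26 = (Q + l) + 26 = 26 + Q + l)
o(-200) - H(-92 - V, -117) = -211/(-200) - (26 - 117 + (-92 - 1*15)) = -211*(-1/200) - (26 - 117 + (-92 - 15)) = 211/200 - (26 - 117 - 107) = 211/200 - 1*(-198) = 211/200 + 198 = 39811/200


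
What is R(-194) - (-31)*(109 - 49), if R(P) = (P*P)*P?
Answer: -7299524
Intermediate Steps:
R(P) = P³ (R(P) = P²*P = P³)
R(-194) - (-31)*(109 - 49) = (-194)³ - (-31)*(109 - 49) = -7301384 - (-31)*60 = -7301384 - 1*(-1860) = -7301384 + 1860 = -7299524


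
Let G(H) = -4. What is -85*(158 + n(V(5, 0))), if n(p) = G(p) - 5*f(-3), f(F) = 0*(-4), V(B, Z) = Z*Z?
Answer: -13090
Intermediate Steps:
V(B, Z) = Z**2
f(F) = 0
n(p) = -4 (n(p) = -4 - 5*0 = -4 + 0 = -4)
-85*(158 + n(V(5, 0))) = -85*(158 - 4) = -85*154 = -13090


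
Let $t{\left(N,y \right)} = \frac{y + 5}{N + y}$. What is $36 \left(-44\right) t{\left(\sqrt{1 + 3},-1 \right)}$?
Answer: $-6336$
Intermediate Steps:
$t{\left(N,y \right)} = \frac{5 + y}{N + y}$
$36 \left(-44\right) t{\left(\sqrt{1 + 3},-1 \right)} = 36 \left(-44\right) \frac{5 - 1}{\sqrt{1 + 3} - 1} = - 1584 \frac{1}{\sqrt{4} - 1} \cdot 4 = - 1584 \frac{1}{2 - 1} \cdot 4 = - 1584 \cdot 1^{-1} \cdot 4 = - 1584 \cdot 1 \cdot 4 = \left(-1584\right) 4 = -6336$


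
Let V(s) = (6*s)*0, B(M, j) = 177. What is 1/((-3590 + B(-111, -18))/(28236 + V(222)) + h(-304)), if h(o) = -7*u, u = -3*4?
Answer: 28236/2368411 ≈ 0.011922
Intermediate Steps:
u = -12
V(s) = 0
h(o) = 84 (h(o) = -7*(-12) = 84)
1/((-3590 + B(-111, -18))/(28236 + V(222)) + h(-304)) = 1/((-3590 + 177)/(28236 + 0) + 84) = 1/(-3413/28236 + 84) = 1/(2368411/28236) = 28236/2368411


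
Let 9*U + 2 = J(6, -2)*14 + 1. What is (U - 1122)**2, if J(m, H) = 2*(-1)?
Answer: 102556129/81 ≈ 1.2661e+6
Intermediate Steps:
J(m, H) = -2
U = -29/9 (U = -2/9 + (-2*14 + 1)/9 = -2/9 + (-28 + 1)/9 = -2/9 + (1/9)*(-27) = -2/9 - 3 = -29/9 ≈ -3.2222)
(U - 1122)**2 = (-29/9 - 1122)**2 = (-10127/9)**2 = 102556129/81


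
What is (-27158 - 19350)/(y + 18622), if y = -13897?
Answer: -6644/675 ≈ -9.8430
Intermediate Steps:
(-27158 - 19350)/(y + 18622) = (-27158 - 19350)/(-13897 + 18622) = -46508/4725 = -46508*1/4725 = -6644/675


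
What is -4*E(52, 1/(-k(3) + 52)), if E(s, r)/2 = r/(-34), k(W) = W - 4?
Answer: 4/901 ≈ 0.0044395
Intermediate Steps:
k(W) = -4 + W
E(s, r) = -r/17 (E(s, r) = 2*(r/(-34)) = 2*(r*(-1/34)) = 2*(-r/34) = -r/17)
-4*E(52, 1/(-k(3) + 52)) = -(-4)/(17*(-(-4 + 3) + 52)) = -(-4)/(17*(-1*(-1) + 52)) = -(-4)/(17*(1 + 52)) = -(-4)/(17*53) = -4*(-1/901) = 4/901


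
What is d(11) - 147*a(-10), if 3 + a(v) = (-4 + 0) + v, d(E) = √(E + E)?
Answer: 2499 + √22 ≈ 2503.7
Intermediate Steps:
d(E) = √2*√E (d(E) = √(2*E) = √2*√E)
a(v) = -7 + v (a(v) = -3 + ((-4 + 0) + v) = -3 + (-4 + v) = -7 + v)
d(11) - 147*a(-10) = √2*√11 - 147*(-7 - 10) = √22 - 147*(-17) = √22 + 2499 = 2499 + √22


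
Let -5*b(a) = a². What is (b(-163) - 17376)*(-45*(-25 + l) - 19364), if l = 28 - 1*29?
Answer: 2064091106/5 ≈ 4.1282e+8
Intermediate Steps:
b(a) = -a²/5
l = -1 (l = 28 - 29 = -1)
(b(-163) - 17376)*(-45*(-25 + l) - 19364) = (-⅕*(-163)² - 17376)*(-45*(-25 - 1) - 19364) = (-⅕*26569 - 17376)*(-45*(-26) - 19364) = (-26569/5 - 17376)*(1170 - 19364) = -113449/5*(-18194) = 2064091106/5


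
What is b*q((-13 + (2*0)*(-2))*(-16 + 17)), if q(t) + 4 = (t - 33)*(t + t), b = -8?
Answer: -9536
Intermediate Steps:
q(t) = -4 + 2*t*(-33 + t) (q(t) = -4 + (t - 33)*(t + t) = -4 + (-33 + t)*(2*t) = -4 + 2*t*(-33 + t))
b*q((-13 + (2*0)*(-2))*(-16 + 17)) = -8*(-4 - 66*(-13 + (2*0)*(-2))*(-16 + 17) + 2*((-13 + (2*0)*(-2))*(-16 + 17))²) = -8*(-4 - 66*(-13 + 0*(-2)) + 2*((-13 + 0*(-2))*1)²) = -8*(-4 - 66*(-13 + 0) + 2*((-13 + 0)*1)²) = -8*(-4 - (-858) + 2*(-13*1)²) = -8*(-4 - 66*(-13) + 2*(-13)²) = -8*(-4 + 858 + 2*169) = -8*(-4 + 858 + 338) = -8*1192 = -9536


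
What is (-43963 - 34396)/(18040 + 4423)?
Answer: -78359/22463 ≈ -3.4884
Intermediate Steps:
(-43963 - 34396)/(18040 + 4423) = -78359/22463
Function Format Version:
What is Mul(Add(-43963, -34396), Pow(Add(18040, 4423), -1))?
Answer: Rational(-78359, 22463) ≈ -3.4884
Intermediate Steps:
Mul(Add(-43963, -34396), Pow(Add(18040, 4423), -1)) = Mul(-78359, Pow(22463, -1)) = Mul(-78359, Rational(1, 22463)) = Rational(-78359, 22463)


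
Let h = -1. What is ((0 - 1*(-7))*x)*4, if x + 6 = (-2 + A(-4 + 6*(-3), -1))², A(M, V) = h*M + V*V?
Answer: 12180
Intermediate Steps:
A(M, V) = V² - M (A(M, V) = -M + V*V = -M + V² = V² - M)
x = 435 (x = -6 + (-2 + ((-1)² - (-4 + 6*(-3))))² = -6 + (-2 + (1 - (-4 - 18)))² = -6 + (-2 + (1 - 1*(-22)))² = -6 + (-2 + (1 + 22))² = -6 + (-2 + 23)² = -6 + 21² = -6 + 441 = 435)
((0 - 1*(-7))*x)*4 = ((0 - 1*(-7))*435)*4 = ((0 + 7)*435)*4 = (7*435)*4 = 3045*4 = 12180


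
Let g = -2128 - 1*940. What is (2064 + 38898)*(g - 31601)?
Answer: -1420111578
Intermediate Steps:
g = -3068 (g = -2128 - 940 = -3068)
(2064 + 38898)*(g - 31601) = (2064 + 38898)*(-3068 - 31601) = 40962*(-34669) = -1420111578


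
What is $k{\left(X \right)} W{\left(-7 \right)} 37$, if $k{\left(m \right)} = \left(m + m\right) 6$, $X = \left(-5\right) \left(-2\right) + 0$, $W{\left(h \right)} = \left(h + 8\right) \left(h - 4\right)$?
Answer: $-48840$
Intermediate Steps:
$W{\left(h \right)} = \left(-4 + h\right) \left(8 + h\right)$ ($W{\left(h \right)} = \left(8 + h\right) \left(-4 + h\right) = \left(-4 + h\right) \left(8 + h\right)$)
$X = 10$ ($X = 10 + 0 = 10$)
$k{\left(m \right)} = 12 m$ ($k{\left(m \right)} = 2 m 6 = 12 m$)
$k{\left(X \right)} W{\left(-7 \right)} 37 = 12 \cdot 10 \left(-32 + \left(-7\right)^{2} + 4 \left(-7\right)\right) 37 = 120 \left(-32 + 49 - 28\right) 37 = 120 \left(-11\right) 37 = \left(-1320\right) 37 = -48840$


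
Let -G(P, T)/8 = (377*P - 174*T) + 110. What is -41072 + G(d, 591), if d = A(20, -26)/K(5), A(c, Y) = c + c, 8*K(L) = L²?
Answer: 3710576/5 ≈ 7.4212e+5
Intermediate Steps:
K(L) = L²/8
A(c, Y) = 2*c
d = 64/5 (d = (2*20)/(((⅛)*5²)) = 40/(((⅛)*25)) = 40/(25/8) = 40*(8/25) = 64/5 ≈ 12.800)
G(P, T) = -880 - 3016*P + 1392*T (G(P, T) = -8*((377*P - 174*T) + 110) = -8*((-174*T + 377*P) + 110) = -8*(110 - 174*T + 377*P) = -880 - 3016*P + 1392*T)
-41072 + G(d, 591) = -41072 + (-880 - 3016*64/5 + 1392*591) = -41072 + (-880 - 193024/5 + 822672) = -41072 + 3915936/5 = 3710576/5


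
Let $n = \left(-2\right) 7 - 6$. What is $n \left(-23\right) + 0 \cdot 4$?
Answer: $460$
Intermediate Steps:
$n = -20$ ($n = -14 - 6 = -20$)
$n \left(-23\right) + 0 \cdot 4 = \left(-20\right) \left(-23\right) + 0 \cdot 4 = 460 + 0 = 460$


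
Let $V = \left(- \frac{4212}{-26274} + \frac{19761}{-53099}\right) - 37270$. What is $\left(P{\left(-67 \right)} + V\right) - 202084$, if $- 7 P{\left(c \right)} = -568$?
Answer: $- \frac{13429354849433}{56125643} \approx -2.3927 \cdot 10^{5}$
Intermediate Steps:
$P{\left(c \right)} = \frac{568}{7}$ ($P{\left(c \right)} = \left(- \frac{1}{7}\right) \left(-568\right) = \frac{568}{7}$)
$V = - \frac{298830657779}{8017949}$ ($V = \left(\left(-4212\right) \left(- \frac{1}{26274}\right) + 19761 \left(- \frac{1}{53099}\right)\right) - 37270 = \left(\frac{702}{4379} - \frac{19761}{53099}\right) - 37270 = - \frac{1698549}{8017949} - 37270 = - \frac{298830657779}{8017949} \approx -37270.0$)
$\left(P{\left(-67 \right)} + V\right) - 202084 = \left(\frac{568}{7} - \frac{298830657779}{8017949}\right) - 202084 = - \frac{2087260409421}{56125643} - 202084 = - \frac{13429354849433}{56125643}$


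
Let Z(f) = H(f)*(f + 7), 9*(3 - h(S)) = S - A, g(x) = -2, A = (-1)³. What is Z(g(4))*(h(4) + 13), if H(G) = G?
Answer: -1390/9 ≈ -154.44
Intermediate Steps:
A = -1
h(S) = 26/9 - S/9 (h(S) = 3 - (S - 1*(-1))/9 = 3 - (S + 1)/9 = 3 - (1 + S)/9 = 3 + (-⅑ - S/9) = 26/9 - S/9)
Z(f) = f*(7 + f) (Z(f) = f*(f + 7) = f*(7 + f))
Z(g(4))*(h(4) + 13) = (-2*(7 - 2))*((26/9 - ⅑*4) + 13) = (-2*5)*((26/9 - 4/9) + 13) = -10*(22/9 + 13) = -10*139/9 = -1390/9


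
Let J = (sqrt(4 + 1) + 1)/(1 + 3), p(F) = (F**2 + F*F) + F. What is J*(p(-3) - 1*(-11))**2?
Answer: 169 + 169*sqrt(5) ≈ 546.90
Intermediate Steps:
p(F) = F + 2*F**2 (p(F) = (F**2 + F**2) + F = 2*F**2 + F = F + 2*F**2)
J = 1/4 + sqrt(5)/4 (J = (sqrt(5) + 1)/4 = (1 + sqrt(5))*(1/4) = 1/4 + sqrt(5)/4 ≈ 0.80902)
J*(p(-3) - 1*(-11))**2 = (1/4 + sqrt(5)/4)*(-3*(1 + 2*(-3)) - 1*(-11))**2 = (1/4 + sqrt(5)/4)*(-3*(1 - 6) + 11)**2 = (1/4 + sqrt(5)/4)*(-3*(-5) + 11)**2 = (1/4 + sqrt(5)/4)*(15 + 11)**2 = (1/4 + sqrt(5)/4)*26**2 = (1/4 + sqrt(5)/4)*676 = 169 + 169*sqrt(5)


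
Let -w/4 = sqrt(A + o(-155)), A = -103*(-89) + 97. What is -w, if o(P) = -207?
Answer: 4*sqrt(9057) ≈ 380.67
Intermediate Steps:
A = 9264 (A = 9167 + 97 = 9264)
w = -4*sqrt(9057) (w = -4*sqrt(9264 - 207) = -4*sqrt(9057) ≈ -380.67)
-w = -(-4)*sqrt(9057) = 4*sqrt(9057)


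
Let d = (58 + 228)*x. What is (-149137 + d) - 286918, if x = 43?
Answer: -423757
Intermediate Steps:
d = 12298 (d = (58 + 228)*43 = 286*43 = 12298)
(-149137 + d) - 286918 = (-149137 + 12298) - 286918 = -136839 - 286918 = -423757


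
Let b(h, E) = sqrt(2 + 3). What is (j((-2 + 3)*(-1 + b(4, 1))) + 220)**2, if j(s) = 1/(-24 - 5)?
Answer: 40691641/841 ≈ 48385.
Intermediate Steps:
b(h, E) = sqrt(5)
j(s) = -1/29 (j(s) = 1/(-29) = -1/29)
(j((-2 + 3)*(-1 + b(4, 1))) + 220)**2 = (-1/29 + 220)**2 = (6379/29)**2 = 40691641/841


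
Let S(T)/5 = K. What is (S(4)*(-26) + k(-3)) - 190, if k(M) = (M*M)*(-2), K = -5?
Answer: 442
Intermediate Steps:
k(M) = -2*M**2 (k(M) = M**2*(-2) = -2*M**2)
S(T) = -25 (S(T) = 5*(-5) = -25)
(S(4)*(-26) + k(-3)) - 190 = (-25*(-26) - 2*(-3)**2) - 190 = (650 - 2*9) - 190 = (650 - 18) - 190 = 632 - 190 = 442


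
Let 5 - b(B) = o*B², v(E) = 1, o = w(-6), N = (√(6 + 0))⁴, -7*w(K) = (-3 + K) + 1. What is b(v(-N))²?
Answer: 729/49 ≈ 14.878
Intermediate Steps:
w(K) = 2/7 - K/7 (w(K) = -((-3 + K) + 1)/7 = -(-2 + K)/7 = 2/7 - K/7)
N = 36 (N = (√6)⁴ = 36)
o = 8/7 (o = 2/7 - ⅐*(-6) = 2/7 + 6/7 = 8/7 ≈ 1.1429)
b(B) = 5 - 8*B²/7
b(v(-N))² = (5 - 8/7*1²)² = (5 - 8/7*1)² = (5 - 8/7)² = (27/7)² = 729/49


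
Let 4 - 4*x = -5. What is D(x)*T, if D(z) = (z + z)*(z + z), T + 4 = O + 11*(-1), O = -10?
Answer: -2025/4 ≈ -506.25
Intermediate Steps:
x = 9/4 (x = 1 - ¼*(-5) = 1 + 5/4 = 9/4 ≈ 2.2500)
T = -25 (T = -4 + (-10 + 11*(-1)) = -4 + (-10 - 11) = -4 - 21 = -25)
D(z) = 4*z² (D(z) = (2*z)*(2*z) = 4*z²)
D(x)*T = (4*(9/4)²)*(-25) = (4*(81/16))*(-25) = (81/4)*(-25) = -2025/4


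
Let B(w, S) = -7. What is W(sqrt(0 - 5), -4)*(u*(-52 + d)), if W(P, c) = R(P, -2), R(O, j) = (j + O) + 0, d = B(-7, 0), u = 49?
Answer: 5782 - 2891*I*sqrt(5) ≈ 5782.0 - 6464.5*I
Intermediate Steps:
d = -7
R(O, j) = O + j (R(O, j) = (O + j) + 0 = O + j)
W(P, c) = -2 + P (W(P, c) = P - 2 = -2 + P)
W(sqrt(0 - 5), -4)*(u*(-52 + d)) = (-2 + sqrt(0 - 5))*(49*(-52 - 7)) = (-2 + sqrt(-5))*(49*(-59)) = (-2 + I*sqrt(5))*(-2891) = 5782 - 2891*I*sqrt(5)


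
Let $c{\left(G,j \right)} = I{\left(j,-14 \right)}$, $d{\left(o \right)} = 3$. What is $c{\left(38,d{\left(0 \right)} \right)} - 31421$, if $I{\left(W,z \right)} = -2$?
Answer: $-31423$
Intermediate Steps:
$c{\left(G,j \right)} = -2$
$c{\left(38,d{\left(0 \right)} \right)} - 31421 = -2 - 31421 = -31423$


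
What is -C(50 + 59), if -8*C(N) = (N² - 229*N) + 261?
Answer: -12819/8 ≈ -1602.4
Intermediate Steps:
C(N) = -261/8 - N²/8 + 229*N/8 (C(N) = -((N² - 229*N) + 261)/8 = -(261 + N² - 229*N)/8 = -261/8 - N²/8 + 229*N/8)
-C(50 + 59) = -(-261/8 - (50 + 59)²/8 + 229*(50 + 59)/8) = -(-261/8 - ⅛*109² + (229/8)*109) = -(-261/8 - ⅛*11881 + 24961/8) = -(-261/8 - 11881/8 + 24961/8) = -1*12819/8 = -12819/8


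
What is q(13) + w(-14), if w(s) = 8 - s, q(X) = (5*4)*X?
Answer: 282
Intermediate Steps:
q(X) = 20*X
q(13) + w(-14) = 20*13 + (8 - 1*(-14)) = 260 + (8 + 14) = 260 + 22 = 282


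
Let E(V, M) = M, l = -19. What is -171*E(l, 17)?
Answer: -2907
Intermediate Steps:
-171*E(l, 17) = -171*17 = -2907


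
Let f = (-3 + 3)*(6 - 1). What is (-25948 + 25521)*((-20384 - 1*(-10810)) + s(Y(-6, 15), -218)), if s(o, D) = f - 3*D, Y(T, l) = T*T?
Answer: 3808840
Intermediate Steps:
Y(T, l) = T²
f = 0 (f = 0*5 = 0)
s(o, D) = -3*D (s(o, D) = 0 - 3*D = -3*D)
(-25948 + 25521)*((-20384 - 1*(-10810)) + s(Y(-6, 15), -218)) = (-25948 + 25521)*((-20384 - 1*(-10810)) - 3*(-218)) = -427*((-20384 + 10810) + 654) = -427*(-9574 + 654) = -427*(-8920) = 3808840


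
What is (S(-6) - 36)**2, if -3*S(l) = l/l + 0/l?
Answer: 11881/9 ≈ 1320.1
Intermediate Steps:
S(l) = -1/3 (S(l) = -(l/l + 0/l)/3 = -(1 + 0)/3 = -1/3*1 = -1/3)
(S(-6) - 36)**2 = (-1/3 - 36)**2 = (-109/3)**2 = 11881/9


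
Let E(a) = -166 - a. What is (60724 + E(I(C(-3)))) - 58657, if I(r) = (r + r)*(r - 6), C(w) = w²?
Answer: 1847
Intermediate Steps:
I(r) = 2*r*(-6 + r) (I(r) = (2*r)*(-6 + r) = 2*r*(-6 + r))
(60724 + E(I(C(-3)))) - 58657 = (60724 + (-166 - 2*(-3)²*(-6 + (-3)²))) - 58657 = (60724 + (-166 - 2*9*(-6 + 9))) - 58657 = (60724 + (-166 - 2*9*3)) - 58657 = (60724 + (-166 - 1*54)) - 58657 = (60724 + (-166 - 54)) - 58657 = (60724 - 220) - 58657 = 60504 - 58657 = 1847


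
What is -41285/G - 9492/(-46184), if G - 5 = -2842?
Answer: 483408811/32756002 ≈ 14.758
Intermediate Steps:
G = -2837 (G = 5 - 2842 = -2837)
-41285/G - 9492/(-46184) = -41285/(-2837) - 9492/(-46184) = -41285*(-1/2837) - 9492*(-1/46184) = 41285/2837 + 2373/11546 = 483408811/32756002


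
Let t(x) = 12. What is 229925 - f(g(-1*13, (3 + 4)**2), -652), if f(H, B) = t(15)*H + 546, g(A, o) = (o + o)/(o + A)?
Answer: 688039/3 ≈ 2.2935e+5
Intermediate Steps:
g(A, o) = 2*o/(A + o) (g(A, o) = (2*o)/(A + o) = 2*o/(A + o))
f(H, B) = 546 + 12*H (f(H, B) = 12*H + 546 = 546 + 12*H)
229925 - f(g(-1*13, (3 + 4)**2), -652) = 229925 - (546 + 12*(2*(3 + 4)**2/(-1*13 + (3 + 4)**2))) = 229925 - (546 + 12*(2*7**2/(-13 + 7**2))) = 229925 - (546 + 12*(2*49/(-13 + 49))) = 229925 - (546 + 12*(2*49/36)) = 229925 - (546 + 12*(2*49*(1/36))) = 229925 - (546 + 12*(49/18)) = 229925 - (546 + 98/3) = 229925 - 1*1736/3 = 229925 - 1736/3 = 688039/3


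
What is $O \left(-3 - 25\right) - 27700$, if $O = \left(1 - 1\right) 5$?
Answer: $-27700$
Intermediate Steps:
$O = 0$ ($O = 0 \cdot 5 = 0$)
$O \left(-3 - 25\right) - 27700 = 0 \left(-3 - 25\right) - 27700 = 0 \left(-28\right) - 27700 = 0 - 27700 = -27700$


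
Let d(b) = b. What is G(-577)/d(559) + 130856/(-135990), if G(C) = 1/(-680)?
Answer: -4974111871/5169251880 ≈ -0.96225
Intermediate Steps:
G(C) = -1/680
G(-577)/d(559) + 130856/(-135990) = -1/680/559 + 130856/(-135990) = -1/680*1/559 + 130856*(-1/135990) = -1/380120 - 65428/67995 = -4974111871/5169251880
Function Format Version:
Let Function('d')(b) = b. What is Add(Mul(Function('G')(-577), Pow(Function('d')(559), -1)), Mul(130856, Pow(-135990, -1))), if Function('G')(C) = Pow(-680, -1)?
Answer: Rational(-4974111871, 5169251880) ≈ -0.96225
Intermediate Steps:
Function('G')(C) = Rational(-1, 680)
Add(Mul(Function('G')(-577), Pow(Function('d')(559), -1)), Mul(130856, Pow(-135990, -1))) = Add(Mul(Rational(-1, 680), Pow(559, -1)), Mul(130856, Pow(-135990, -1))) = Add(Mul(Rational(-1, 680), Rational(1, 559)), Mul(130856, Rational(-1, 135990))) = Add(Rational(-1, 380120), Rational(-65428, 67995)) = Rational(-4974111871, 5169251880)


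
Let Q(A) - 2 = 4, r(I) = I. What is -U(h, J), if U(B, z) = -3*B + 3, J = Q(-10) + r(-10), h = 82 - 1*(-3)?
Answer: 252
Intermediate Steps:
Q(A) = 6 (Q(A) = 2 + 4 = 6)
h = 85 (h = 82 + 3 = 85)
J = -4 (J = 6 - 10 = -4)
U(B, z) = 3 - 3*B
-U(h, J) = -(3 - 3*85) = -(3 - 255) = -1*(-252) = 252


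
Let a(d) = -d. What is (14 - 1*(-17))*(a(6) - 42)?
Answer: -1488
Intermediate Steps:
(14 - 1*(-17))*(a(6) - 42) = (14 - 1*(-17))*(-1*6 - 42) = (14 + 17)*(-6 - 42) = 31*(-48) = -1488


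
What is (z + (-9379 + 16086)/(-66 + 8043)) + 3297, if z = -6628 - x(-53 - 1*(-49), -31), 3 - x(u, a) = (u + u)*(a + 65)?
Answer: -28758355/7977 ≈ -3605.2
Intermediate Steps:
x(u, a) = 3 - 2*u*(65 + a) (x(u, a) = 3 - (u + u)*(a + 65) = 3 - 2*u*(65 + a))
z = -6903 (z = -6628 - (3 - 130*(-53 - 1*(-49)) - 2*(-31)*(-53 - 1*(-49))) = -6628 - (3 - 130*(-53 + 49) - 2*(-31)*(-53 + 49)) = -6628 - (3 - 130*(-4) - 2*(-31)*(-4)) = -6628 - (3 + 520 - 248) = -6628 - 1*275 = -6628 - 275 = -6903)
(z + (-9379 + 16086)/(-66 + 8043)) + 3297 = (-6903 + (-9379 + 16086)/(-66 + 8043)) + 3297 = (-6903 + 6707/7977) + 3297 = -55058524/7977 + 3297 = -28758355/7977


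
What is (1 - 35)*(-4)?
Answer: 136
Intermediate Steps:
(1 - 35)*(-4) = -34*(-4) = 136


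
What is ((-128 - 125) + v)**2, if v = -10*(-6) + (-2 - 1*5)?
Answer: 40000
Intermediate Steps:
v = 53 (v = 60 + (-2 - 5) = 60 - 7 = 53)
((-128 - 125) + v)**2 = ((-128 - 125) + 53)**2 = (-253 + 53)**2 = (-200)**2 = 40000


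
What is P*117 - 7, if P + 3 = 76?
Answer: 8534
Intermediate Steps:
P = 73 (P = -3 + 76 = 73)
P*117 - 7 = 73*117 - 7 = 8541 - 7 = 8534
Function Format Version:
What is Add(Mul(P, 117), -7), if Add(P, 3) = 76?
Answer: 8534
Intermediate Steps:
P = 73 (P = Add(-3, 76) = 73)
Add(Mul(P, 117), -7) = Add(Mul(73, 117), -7) = Add(8541, -7) = 8534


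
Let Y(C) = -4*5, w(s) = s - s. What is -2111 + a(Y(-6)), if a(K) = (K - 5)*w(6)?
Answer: -2111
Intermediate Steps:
w(s) = 0
Y(C) = -20
a(K) = 0 (a(K) = (K - 5)*0 = (-5 + K)*0 = 0)
-2111 + a(Y(-6)) = -2111 + 0 = -2111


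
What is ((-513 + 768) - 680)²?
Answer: 180625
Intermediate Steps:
((-513 + 768) - 680)² = (255 - 680)² = (-425)² = 180625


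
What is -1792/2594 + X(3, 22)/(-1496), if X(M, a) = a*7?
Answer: -70007/88196 ≈ -0.79377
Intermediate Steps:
X(M, a) = 7*a
-1792/2594 + X(3, 22)/(-1496) = -1792/2594 + (7*22)/(-1496) = -1792*1/2594 + 154*(-1/1496) = -896/1297 - 7/68 = -70007/88196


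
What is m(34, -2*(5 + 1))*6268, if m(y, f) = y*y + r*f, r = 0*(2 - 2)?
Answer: 7245808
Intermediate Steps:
r = 0 (r = 0*0 = 0)
m(y, f) = y**2 (m(y, f) = y*y + 0*f = y**2 + 0 = y**2)
m(34, -2*(5 + 1))*6268 = 34**2*6268 = 1156*6268 = 7245808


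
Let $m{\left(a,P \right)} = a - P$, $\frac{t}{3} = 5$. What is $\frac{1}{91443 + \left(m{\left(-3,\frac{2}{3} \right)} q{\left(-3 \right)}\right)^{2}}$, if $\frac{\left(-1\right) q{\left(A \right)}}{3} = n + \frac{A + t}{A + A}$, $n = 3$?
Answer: $\frac{1}{91564} \approx 1.0921 \cdot 10^{-5}$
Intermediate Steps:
$t = 15$ ($t = 3 \cdot 5 = 15$)
$q{\left(A \right)} = -9 - \frac{3 \left(15 + A\right)}{2 A}$ ($q{\left(A \right)} = - 3 \left(3 + \frac{A + 15}{A + A}\right) = - 3 \left(3 + \frac{15 + A}{2 A}\right) = -9 - \frac{3 \left(15 + A\right)}{2 A}$)
$\frac{1}{91443 + \left(m{\left(-3,\frac{2}{3} \right)} q{\left(-3 \right)}\right)^{2}} = \frac{1}{91443 + \left(\left(-3 - \frac{2}{3}\right) \frac{3 \left(-15 - -21\right)}{2 \left(-3\right)}\right)^{2}} = \frac{1}{91443 + \left(\left(-3 - 2 \cdot \frac{1}{3}\right) \frac{3}{2} \left(- \frac{1}{3}\right) \left(-15 + 21\right)\right)^{2}} = \frac{1}{91443 + \left(\left(-3 - \frac{2}{3}\right) \frac{3}{2} \left(- \frac{1}{3}\right) 6\right)^{2}} = \frac{1}{91443 + \left(\left(-3 - \frac{2}{3}\right) \left(-3\right)\right)^{2}} = \frac{1}{91443 + \left(\left(- \frac{11}{3}\right) \left(-3\right)\right)^{2}} = \frac{1}{91443 + 11^{2}} = \frac{1}{91443 + 121} = \frac{1}{91564}$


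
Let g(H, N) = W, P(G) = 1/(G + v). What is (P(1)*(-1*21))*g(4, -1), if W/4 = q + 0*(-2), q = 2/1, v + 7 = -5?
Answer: 168/11 ≈ 15.273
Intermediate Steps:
v = -12 (v = -7 - 5 = -12)
q = 2 (q = 2*1 = 2)
P(G) = 1/(-12 + G) (P(G) = 1/(G - 12) = 1/(-12 + G))
W = 8 (W = 4*(2 + 0*(-2)) = 4*(2 + 0) = 4*2 = 8)
g(H, N) = 8
(P(1)*(-1*21))*g(4, -1) = ((-1*21)/(-12 + 1))*8 = (-21/(-11))*8 = -1/11*(-21)*8 = (21/11)*8 = 168/11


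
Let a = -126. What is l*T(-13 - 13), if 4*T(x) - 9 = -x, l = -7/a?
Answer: 35/72 ≈ 0.48611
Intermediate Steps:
l = 1/18 (l = -7/(-126) = -7*(-1/126) = 1/18 ≈ 0.055556)
T(x) = 9/4 - x/4 (T(x) = 9/4 + (-x)/4 = 9/4 - x/4)
l*T(-13 - 13) = (9/4 - (-13 - 13)/4)/18 = (9/4 - 1/4*(-26))/18 = (9/4 + 13/2)/18 = (1/18)*(35/4) = 35/72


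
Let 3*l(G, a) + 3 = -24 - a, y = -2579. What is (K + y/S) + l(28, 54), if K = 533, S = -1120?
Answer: 569299/1120 ≈ 508.30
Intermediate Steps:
l(G, a) = -9 - a/3 (l(G, a) = -1 + (-24 - a)/3 = -1 + (-8 - a/3) = -9 - a/3)
(K + y/S) + l(28, 54) = (533 - 2579/(-1120)) + (-9 - ⅓*54) = (533 - 2579*(-1/1120)) + (-9 - 18) = (533 + 2579/1120) - 27 = 599539/1120 - 27 = 569299/1120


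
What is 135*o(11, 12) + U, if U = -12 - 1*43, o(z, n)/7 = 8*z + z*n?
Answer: 207845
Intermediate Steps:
o(z, n) = 56*z + 7*n*z (o(z, n) = 7*(8*z + z*n) = 7*(8*z + n*z) = 56*z + 7*n*z)
U = -55 (U = -12 - 43 = -55)
135*o(11, 12) + U = 135*(7*11*(8 + 12)) - 55 = 135*(7*11*20) - 55 = 135*1540 - 55 = 207900 - 55 = 207845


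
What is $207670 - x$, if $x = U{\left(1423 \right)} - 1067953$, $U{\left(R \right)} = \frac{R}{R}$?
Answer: $1275622$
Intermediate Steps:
$U{\left(R \right)} = 1$
$x = -1067952$ ($x = 1 - 1067953 = -1067952$)
$207670 - x = 207670 - -1067952 = 207670 + 1067952 = 1275622$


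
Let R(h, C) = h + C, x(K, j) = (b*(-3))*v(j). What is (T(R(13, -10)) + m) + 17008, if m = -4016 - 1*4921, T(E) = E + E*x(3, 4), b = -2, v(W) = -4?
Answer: 8002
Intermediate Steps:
x(K, j) = -24 (x(K, j) = -2*(-3)*(-4) = 6*(-4) = -24)
R(h, C) = C + h
T(E) = -23*E (T(E) = E + E*(-24) = E - 24*E = -23*E)
m = -8937 (m = -4016 - 4921 = -8937)
(T(R(13, -10)) + m) + 17008 = (-23*(-10 + 13) - 8937) + 17008 = (-23*3 - 8937) + 17008 = (-69 - 8937) + 17008 = -9006 + 17008 = 8002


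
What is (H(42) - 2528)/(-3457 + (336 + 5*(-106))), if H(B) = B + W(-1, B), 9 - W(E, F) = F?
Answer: 2519/3651 ≈ 0.68995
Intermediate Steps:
W(E, F) = 9 - F
H(B) = 9 (H(B) = B + (9 - B) = 9)
(H(42) - 2528)/(-3457 + (336 + 5*(-106))) = (9 - 2528)/(-3457 + (336 + 5*(-106))) = -2519/(-3457 + (336 - 530)) = -2519/(-3457 - 194) = -2519/(-3651) = -2519*(-1/3651) = 2519/3651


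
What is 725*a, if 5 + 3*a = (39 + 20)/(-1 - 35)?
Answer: -173275/108 ≈ -1604.4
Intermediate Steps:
a = -239/108 (a = -5/3 + ((39 + 20)/(-1 - 35))/3 = -5/3 + (59/(-36))/3 = -5/3 + (59*(-1/36))/3 = -5/3 + (⅓)*(-59/36) = -5/3 - 59/108 = -239/108 ≈ -2.2130)
725*a = 725*(-239/108) = -173275/108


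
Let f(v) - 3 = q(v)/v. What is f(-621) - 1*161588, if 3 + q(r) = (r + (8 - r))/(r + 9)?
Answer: -15352675144/95013 ≈ -1.6159e+5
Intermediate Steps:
q(r) = -3 + 8/(9 + r) (q(r) = -3 + (r + (8 - r))/(r + 9) = -3 + 8/(9 + r))
f(v) = 3 + (-19 - 3*v)/(v*(9 + v)) (f(v) = 3 + ((-19 - 3*v)/(9 + v))/v = 3 + (-19 - 3*v)/(v*(9 + v)))
f(-621) - 1*161588 = (-19 + 3*(-621)² + 24*(-621))/((-621)*(9 - 621)) - 1*161588 = -1/621*(-19 + 3*385641 - 14904)/(-612) - 161588 = -1/621*(-1/612)*(-19 + 1156923 - 14904) - 161588 = -1/621*(-1/612)*1142000 - 161588 = 285500/95013 - 161588 = -15352675144/95013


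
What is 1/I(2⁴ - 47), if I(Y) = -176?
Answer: -1/176 ≈ -0.0056818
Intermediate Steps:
1/I(2⁴ - 47) = 1/(-176) = -1/176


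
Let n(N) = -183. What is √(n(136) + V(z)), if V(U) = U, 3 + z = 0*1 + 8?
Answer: I*√178 ≈ 13.342*I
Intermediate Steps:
z = 5 (z = -3 + (0*1 + 8) = -3 + (0 + 8) = -3 + 8 = 5)
√(n(136) + V(z)) = √(-183 + 5) = √(-178) = I*√178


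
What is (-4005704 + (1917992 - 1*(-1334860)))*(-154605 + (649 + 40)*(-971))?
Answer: 620066975648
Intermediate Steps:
(-4005704 + (1917992 - 1*(-1334860)))*(-154605 + (649 + 40)*(-971)) = (-4005704 + (1917992 + 1334860))*(-154605 + 689*(-971)) = (-4005704 + 3252852)*(-154605 - 669019) = -752852*(-823624) = 620066975648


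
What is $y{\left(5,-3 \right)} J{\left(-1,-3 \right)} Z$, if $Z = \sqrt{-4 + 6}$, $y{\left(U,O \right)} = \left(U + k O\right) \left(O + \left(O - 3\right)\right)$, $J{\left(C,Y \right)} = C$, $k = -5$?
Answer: $180 \sqrt{2} \approx 254.56$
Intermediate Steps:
$y{\left(U,O \right)} = \left(-3 + 2 O\right) \left(U - 5 O\right)$ ($y{\left(U,O \right)} = \left(U - 5 O\right) \left(O + \left(O - 3\right)\right) = \left(U - 5 O\right) \left(O + \left(-3 + O\right)\right) = \left(U - 5 O\right) \left(-3 + 2 O\right) = \left(-3 + 2 O\right) \left(U - 5 O\right)$)
$Z = \sqrt{2} \approx 1.4142$
$y{\left(5,-3 \right)} J{\left(-1,-3 \right)} Z = \left(- 10 \left(-3\right)^{2} - 15 + 15 \left(-3\right) + 2 \left(-3\right) 5\right) \left(-1\right) \sqrt{2} = \left(\left(-10\right) 9 - 15 - 45 - 30\right) \left(-1\right) \sqrt{2} = \left(-90 - 15 - 45 - 30\right) \left(-1\right) \sqrt{2} = \left(-180\right) \left(-1\right) \sqrt{2} = 180 \sqrt{2}$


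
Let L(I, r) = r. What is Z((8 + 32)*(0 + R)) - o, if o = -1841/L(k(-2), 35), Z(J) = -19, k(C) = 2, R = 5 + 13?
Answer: 168/5 ≈ 33.600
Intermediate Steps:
R = 18
o = -263/5 (o = -1841/35 = -1841*1/35 = -263/5 ≈ -52.600)
Z((8 + 32)*(0 + R)) - o = -19 - 1*(-263/5) = -19 + 263/5 = 168/5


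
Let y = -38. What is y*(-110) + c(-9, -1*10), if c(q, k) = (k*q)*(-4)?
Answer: 3820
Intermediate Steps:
c(q, k) = -4*k*q
y*(-110) + c(-9, -1*10) = -38*(-110) - 4*(-1*10)*(-9) = 4180 - 4*(-10)*(-9) = 4180 - 360 = 3820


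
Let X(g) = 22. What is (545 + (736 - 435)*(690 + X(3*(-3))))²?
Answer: 46163530449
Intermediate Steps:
(545 + (736 - 435)*(690 + X(3*(-3))))² = (545 + (736 - 435)*(690 + 22))² = (545 + 301*712)² = (545 + 214312)² = 214857² = 46163530449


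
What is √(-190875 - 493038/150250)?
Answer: 17*I*√149103430230/15025 ≈ 436.9*I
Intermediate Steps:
√(-190875 - 493038/150250) = √(-190875 - 493038*1/150250) = √(-190875 - 246519/75125) = √(-14339730894/75125) = 17*I*√149103430230/15025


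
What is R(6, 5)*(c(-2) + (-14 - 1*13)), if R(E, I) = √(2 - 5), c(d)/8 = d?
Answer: -43*I*√3 ≈ -74.478*I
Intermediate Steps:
c(d) = 8*d
R(E, I) = I*√3 (R(E, I) = √(-3) = I*√3)
R(6, 5)*(c(-2) + (-14 - 1*13)) = (I*√3)*(8*(-2) + (-14 - 1*13)) = (I*√3)*(-16 + (-14 - 13)) = (I*√3)*(-16 - 27) = (I*√3)*(-43) = -43*I*√3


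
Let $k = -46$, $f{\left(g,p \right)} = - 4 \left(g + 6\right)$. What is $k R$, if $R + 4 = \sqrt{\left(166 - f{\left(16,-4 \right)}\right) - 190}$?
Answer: $-184$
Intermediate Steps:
$f{\left(g,p \right)} = -24 - 4 g$ ($f{\left(g,p \right)} = - 4 \left(6 + g\right) = -24 - 4 g$)
$R = 4$ ($R = -4 + \sqrt{\left(166 - \left(-24 - 64\right)\right) - 190} = -4 + \sqrt{\left(166 - -88\right) - 190} = -4 + \sqrt{\left(166 + 88\right) - 190} = -4 + \sqrt{254 - 190} = -4 + \sqrt{64} = -4 + 8 = 4$)
$k R = \left(-46\right) 4 = -184$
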